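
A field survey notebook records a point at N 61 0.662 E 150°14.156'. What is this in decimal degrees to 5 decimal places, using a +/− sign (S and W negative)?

61.01103, 150.23593

Latitude: 61 + 0.662/60 = 61.011033
N → positive
Longitude: 14.156′ = 0.235933°; total 150.235933
E ⇒ keep positive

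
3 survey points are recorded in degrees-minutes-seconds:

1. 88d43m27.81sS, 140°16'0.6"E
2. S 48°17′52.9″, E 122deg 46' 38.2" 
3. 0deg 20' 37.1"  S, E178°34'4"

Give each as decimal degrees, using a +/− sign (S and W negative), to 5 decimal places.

Point 1:
  φ: 88° + 43/60 + 27.81/3600 = 88 + 0.716667 + 0.007725 = 88.724392
  S → negative
  Lon: 16′ + 0.6″ = 16.01000′; 140 + 16.01000/60 = 140.266833
  E ⇒ keep positive
Point 2:
  Lat: 48 + 17/60 + 52.9/3600 = 48.298028
  S ⇒ negate
  Longitude: 46′ + 38.2″ = 46.63667′; 122 + 46.63667/60 = 122.777278
  E ⇒ keep positive
Point 3:
  Latitude: 0° + 20/60 + 37.1/3600 = 0 + 0.333333 + 0.010306 = 0.343639
  hemisphere S, so the sign is −
  Lon: 34′ + 4″ = 34.06667′; 178 + 34.06667/60 = 178.567778
  E → positive

1. -88.72439, 140.26683
2. -48.29803, 122.77728
3. -0.34364, 178.56778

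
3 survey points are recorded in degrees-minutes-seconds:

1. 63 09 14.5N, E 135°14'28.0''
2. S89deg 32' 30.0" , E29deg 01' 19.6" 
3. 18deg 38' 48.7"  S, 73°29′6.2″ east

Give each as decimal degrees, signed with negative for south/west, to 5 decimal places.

1. 63.15403, 135.24111
2. -89.54167, 29.02211
3. -18.64686, 73.48506

Point 1:
  Lat: 63° + 9/60 + 14.5/3600 = 63 + 0.150000 + 0.004028 = 63.154028
  N ⇒ keep positive
  λ: 14′ + 28″ = 14.46667′; 135 + 14.46667/60 = 135.241111
  E → positive
Point 2:
  φ: 32′ + 30″ = 32.50000′; 89 + 32.50000/60 = 89.541667
  S → negative
  Lon: 29 + 1/60 + 19.6/3600 = 29.022111
  E → positive
Point 3:
  Latitude: 18° + 38/60 + 48.7/3600 = 18 + 0.633333 + 0.013528 = 18.646861
  hemisphere S, so the sign is −
  Lon: 29′ + 6.2″ = 29.10333′; 73 + 29.10333/60 = 73.485056
  E ⇒ keep positive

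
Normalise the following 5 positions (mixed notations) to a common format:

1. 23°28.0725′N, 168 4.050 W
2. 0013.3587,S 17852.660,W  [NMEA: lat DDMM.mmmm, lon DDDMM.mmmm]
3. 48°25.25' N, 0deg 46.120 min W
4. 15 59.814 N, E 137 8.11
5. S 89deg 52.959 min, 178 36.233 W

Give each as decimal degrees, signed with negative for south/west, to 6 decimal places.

Point 1:
  Latitude: 28.0725′ = 0.467875°; total 23.4678750
  N → positive
  Lon: 168 + 4.05/60 = 168.0675000
  W ⇒ negate
Point 2:
  Lat: split at 2 digits → 00° and 13.3587′; 0 + 13.3587/60 = 0.2226450
  S ⇒ negate
  Longitude: degrees = first 3 digits = 178, minutes = 52.66; 178 + 52.66/60 = 178.8776667
  W → negative
Point 3:
  Latitude: 48 + 25.25/60 = 48.4208333
  N ⇒ keep positive
  Longitude: 0 + 46.12/60 = 0.7686667
  W → negative
Point 4:
  Lat: 59.814′ = 0.996900°; total 15.9969000
  N → positive
  Lon: 137 + 8.11/60 = 137.1351667
  E ⇒ keep positive
Point 5:
  Lat: 89 + 52.959/60 = 89.8826500
  S ⇒ negate
  Longitude: 36.233′ = 0.603883°; total 178.6038833
  W ⇒ negate

1. 23.467875, -168.067500
2. -0.222645, -178.877667
3. 48.420833, -0.768667
4. 15.996900, 137.135167
5. -89.882650, -178.603883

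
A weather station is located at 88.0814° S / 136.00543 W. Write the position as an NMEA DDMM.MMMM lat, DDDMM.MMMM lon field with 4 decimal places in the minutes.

φ: minutes = (88.081400 − 88) × 60 = 4.884000
Longitude: 136° + 0.005430 × 60 = 136° 0.325800′

8804.8840,S / 13600.3258,W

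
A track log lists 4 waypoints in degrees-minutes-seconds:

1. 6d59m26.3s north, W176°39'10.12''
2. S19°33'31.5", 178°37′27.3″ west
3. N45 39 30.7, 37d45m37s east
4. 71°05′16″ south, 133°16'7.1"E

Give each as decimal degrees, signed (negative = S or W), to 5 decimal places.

1. 6.99064, -176.65281
2. -19.55875, -178.62425
3. 45.65853, 37.76028
4. -71.08778, 133.26864

Point 1:
  φ: 6° + 59/60 + 26.3/3600 = 6 + 0.983333 + 0.007306 = 6.990639
  N → positive
  Lon: 176° + 39/60 + 10.12/3600 = 176 + 0.650000 + 0.002811 = 176.652811
  W ⇒ negate
Point 2:
  Lat: 19 + 33/60 + 31.5/3600 = 19.558750
  S → negative
  λ: 178 + 37/60 + 27.3/3600 = 178.624250
  W → negative
Point 3:
  Lat: 39′ + 30.7″ = 39.51167′; 45 + 39.51167/60 = 45.658528
  N ⇒ keep positive
  Longitude: 37 + 45/60 + 37/3600 = 37.760278
  E → positive
Point 4:
  Latitude: 71° + 5/60 + 16/3600 = 71 + 0.083333 + 0.004444 = 71.087778
  S → negative
  Lon: 133° + 16/60 + 7.1/3600 = 133 + 0.266667 + 0.001972 = 133.268639
  E ⇒ keep positive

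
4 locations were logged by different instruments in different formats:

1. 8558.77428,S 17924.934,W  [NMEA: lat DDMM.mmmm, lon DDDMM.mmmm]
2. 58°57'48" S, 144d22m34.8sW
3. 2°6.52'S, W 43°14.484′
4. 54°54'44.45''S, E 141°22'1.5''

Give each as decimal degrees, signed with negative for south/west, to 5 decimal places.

1. -85.97957, -179.41557
2. -58.96333, -144.37633
3. -2.10867, -43.24140
4. -54.91235, 141.36708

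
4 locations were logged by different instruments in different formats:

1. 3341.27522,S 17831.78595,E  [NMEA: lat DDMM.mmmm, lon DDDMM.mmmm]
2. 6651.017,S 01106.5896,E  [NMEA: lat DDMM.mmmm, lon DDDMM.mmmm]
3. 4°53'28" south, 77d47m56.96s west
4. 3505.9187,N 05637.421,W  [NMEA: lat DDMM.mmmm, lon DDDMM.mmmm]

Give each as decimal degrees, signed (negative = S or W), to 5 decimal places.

1. -33.68792, 178.52977
2. -66.85028, 11.10983
3. -4.89111, -77.79916
4. 35.09865, -56.62368

Point 1:
  Lat: split at 2 digits → 33° and 41.27522′; 33 + 41.27522/60 = 33.687920
  S ⇒ negate
  Lon: degrees = first 3 digits = 178, minutes = 31.78595; 178 + 31.78595/60 = 178.529766
  E → positive
Point 2:
  Lat: degrees = first 2 digits = 66, minutes = 51.017; 66 + 51.017/60 = 66.850283
  hemisphere S, so the sign is −
  Longitude: split at 3 digits → 011° and 6.5896′; 11 + 6.5896/60 = 11.109827
  E ⇒ keep positive
Point 3:
  Latitude: 53′ + 28″ = 53.46667′; 4 + 53.46667/60 = 4.891111
  S ⇒ negate
  Lon: 77° + 47/60 + 56.96/3600 = 77 + 0.783333 + 0.015822 = 77.799156
  W ⇒ negate
Point 4:
  Latitude: split at 2 digits → 35° and 5.9187′; 35 + 5.9187/60 = 35.098645
  N → positive
  λ: split at 3 digits → 056° and 37.421′; 56 + 37.421/60 = 56.623683
  W ⇒ negate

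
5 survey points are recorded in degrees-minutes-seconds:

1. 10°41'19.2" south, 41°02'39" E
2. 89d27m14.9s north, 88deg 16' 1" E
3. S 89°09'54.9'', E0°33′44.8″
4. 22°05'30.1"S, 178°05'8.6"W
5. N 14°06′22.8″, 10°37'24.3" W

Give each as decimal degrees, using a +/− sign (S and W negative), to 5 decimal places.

Point 1:
  Latitude: 10 + 41/60 + 19.2/3600 = 10.688667
  hemisphere S, so the sign is −
  Lon: 2′ + 39″ = 2.65000′; 41 + 2.65000/60 = 41.044167
  E ⇒ keep positive
Point 2:
  φ: 89° + 27/60 + 14.9/3600 = 89 + 0.450000 + 0.004139 = 89.454139
  N → positive
  Lon: 16′ + 1″ = 16.01667′; 88 + 16.01667/60 = 88.266944
  E ⇒ keep positive
Point 3:
  Lat: 89 + 9/60 + 54.9/3600 = 89.165250
  S → negative
  Lon: 0° + 33/60 + 44.8/3600 = 0 + 0.550000 + 0.012444 = 0.562444
  E ⇒ keep positive
Point 4:
  Lat: 22° + 5/60 + 30.1/3600 = 22 + 0.083333 + 0.008361 = 22.091694
  hemisphere S, so the sign is −
  λ: 5′ + 8.6″ = 5.14333′; 178 + 5.14333/60 = 178.085722
  W → negative
Point 5:
  Lat: 14 + 6/60 + 22.8/3600 = 14.106333
  N → positive
  Longitude: 10 + 37/60 + 24.3/3600 = 10.623417
  W → negative

1. -10.68867, 41.04417
2. 89.45414, 88.26694
3. -89.16525, 0.56244
4. -22.09169, -178.08572
5. 14.10633, -10.62342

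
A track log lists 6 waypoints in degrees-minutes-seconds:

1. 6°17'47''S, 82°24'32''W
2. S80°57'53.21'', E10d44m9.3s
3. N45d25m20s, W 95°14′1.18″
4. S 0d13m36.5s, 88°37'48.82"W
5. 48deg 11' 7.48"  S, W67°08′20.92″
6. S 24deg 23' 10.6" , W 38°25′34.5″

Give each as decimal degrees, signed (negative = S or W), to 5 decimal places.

1. -6.29639, -82.40889
2. -80.96478, 10.73592
3. 45.42222, -95.23366
4. -0.22681, -88.63023
5. -48.18541, -67.13914
6. -24.38628, -38.42625

Point 1:
  φ: 6 + 17/60 + 47/3600 = 6.296389
  S ⇒ negate
  Longitude: 82° + 24/60 + 32/3600 = 82 + 0.400000 + 0.008889 = 82.408889
  W → negative
Point 2:
  φ: 80° + 57/60 + 53.21/3600 = 80 + 0.950000 + 0.014781 = 80.964781
  S → negative
  λ: 10° + 44/60 + 9.3/3600 = 10 + 0.733333 + 0.002583 = 10.735917
  E → positive
Point 3:
  Lat: 45 + 25/60 + 20/3600 = 45.422222
  N → positive
  λ: 95 + 14/60 + 1.18/3600 = 95.233661
  hemisphere W, so the sign is −
Point 4:
  Lat: 0 + 13/60 + 36.5/3600 = 0.226806
  S ⇒ negate
  Longitude: 88° + 37/60 + 48.82/3600 = 88 + 0.616667 + 0.013561 = 88.630228
  W → negative
Point 5:
  φ: 48° + 11/60 + 7.48/3600 = 48 + 0.183333 + 0.002078 = 48.185411
  S → negative
  Lon: 67 + 8/60 + 20.92/3600 = 67.139144
  hemisphere W, so the sign is −
Point 6:
  φ: 23′ + 10.6″ = 23.17667′; 24 + 23.17667/60 = 24.386278
  hemisphere S, so the sign is −
  λ: 38° + 25/60 + 34.5/3600 = 38 + 0.416667 + 0.009583 = 38.426250
  hemisphere W, so the sign is −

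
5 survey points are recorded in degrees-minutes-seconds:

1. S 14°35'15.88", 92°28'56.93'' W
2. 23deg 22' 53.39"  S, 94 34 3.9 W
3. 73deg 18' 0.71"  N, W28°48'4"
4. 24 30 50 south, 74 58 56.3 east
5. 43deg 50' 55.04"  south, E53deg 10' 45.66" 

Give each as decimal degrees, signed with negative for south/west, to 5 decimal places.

Point 1:
  Latitude: 14° + 35/60 + 15.88/3600 = 14 + 0.583333 + 0.004411 = 14.587744
  hemisphere S, so the sign is −
  Lon: 28′ + 56.93″ = 28.94883′; 92 + 28.94883/60 = 92.482481
  hemisphere W, so the sign is −
Point 2:
  Latitude: 23 + 22/60 + 53.39/3600 = 23.381497
  hemisphere S, so the sign is −
  Longitude: 94 + 34/60 + 3.9/3600 = 94.567750
  hemisphere W, so the sign is −
Point 3:
  Lat: 73 + 18/60 + 0.71/3600 = 73.300197
  N ⇒ keep positive
  λ: 48′ + 4″ = 48.06667′; 28 + 48.06667/60 = 28.801111
  W ⇒ negate
Point 4:
  φ: 30′ + 50″ = 30.83333′; 24 + 30.83333/60 = 24.513889
  hemisphere S, so the sign is −
  Lon: 74° + 58/60 + 56.3/3600 = 74 + 0.966667 + 0.015639 = 74.982306
  E → positive
Point 5:
  Lat: 43° + 50/60 + 55.04/3600 = 43 + 0.833333 + 0.015289 = 43.848622
  S ⇒ negate
  Lon: 53° + 10/60 + 45.66/3600 = 53 + 0.166667 + 0.012683 = 53.179350
  E ⇒ keep positive

1. -14.58774, -92.48248
2. -23.38150, -94.56775
3. 73.30020, -28.80111
4. -24.51389, 74.98231
5. -43.84862, 53.17935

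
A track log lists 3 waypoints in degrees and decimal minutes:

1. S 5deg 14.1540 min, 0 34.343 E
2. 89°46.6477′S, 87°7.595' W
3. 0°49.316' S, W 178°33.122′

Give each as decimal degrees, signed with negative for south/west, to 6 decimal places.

Point 1:
  φ: 14.154′ = 0.235900°; total 5.2359000
  S → negative
  Longitude: 0 + 34.343/60 = 0.5723833
  E → positive
Point 2:
  Latitude: 46.6477′ = 0.777462°; total 89.7774617
  S → negative
  Lon: 7.595′ = 0.126583°; total 87.1265833
  W → negative
Point 3:
  φ: 49.316′ = 0.821933°; total 0.8219333
  S → negative
  Lon: 178 + 33.122/60 = 178.5520333
  hemisphere W, so the sign is −

1. -5.235900, 0.572383
2. -89.777462, -87.126583
3. -0.821933, -178.552033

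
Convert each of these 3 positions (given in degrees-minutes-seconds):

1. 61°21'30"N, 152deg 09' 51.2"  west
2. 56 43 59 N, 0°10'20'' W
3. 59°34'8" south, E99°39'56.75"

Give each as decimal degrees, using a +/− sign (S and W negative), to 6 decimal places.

1. 61.358333, -152.164222
2. 56.733056, -0.172222
3. -59.568889, 99.665764

Point 1:
  φ: 21′ + 30″ = 21.50000′; 61 + 21.50000/60 = 61.3583333
  N ⇒ keep positive
  Lon: 9′ + 51.2″ = 9.85333′; 152 + 9.85333/60 = 152.1642222
  W → negative
Point 2:
  φ: 56° + 43/60 + 59/3600 = 56 + 0.716667 + 0.016389 = 56.7330556
  N → positive
  λ: 0 + 10/60 + 20/3600 = 0.1722222
  W ⇒ negate
Point 3:
  φ: 59 + 34/60 + 8/3600 = 59.5688889
  S ⇒ negate
  Longitude: 99 + 39/60 + 56.75/3600 = 99.6657639
  E → positive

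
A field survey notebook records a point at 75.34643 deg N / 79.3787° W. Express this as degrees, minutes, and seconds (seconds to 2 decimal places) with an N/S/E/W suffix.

Lat: whole degrees 75; 20.78580′ → 20′ and 47.1480″
Lon: 0.378700° → 22.72200′; 0.72200 × 60 = 43.3200″

75°20′47.15″ N, 79°22′43.32″ W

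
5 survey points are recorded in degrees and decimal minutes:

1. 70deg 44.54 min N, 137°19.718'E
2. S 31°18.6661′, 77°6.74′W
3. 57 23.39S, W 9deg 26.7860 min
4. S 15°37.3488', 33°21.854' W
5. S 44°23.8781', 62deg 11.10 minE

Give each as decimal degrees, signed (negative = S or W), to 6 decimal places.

Point 1:
  φ: 70 + 44.54/60 = 70.7423333
  N → positive
  Lon: 137 + 19.718/60 = 137.3286333
  E ⇒ keep positive
Point 2:
  Lat: 18.6661′ = 0.311102°; total 31.3111017
  S ⇒ negate
  Longitude: 77 + 6.74/60 = 77.1123333
  W → negative
Point 3:
  Lat: 57 + 23.39/60 = 57.3898333
  S → negative
  Lon: 26.786′ = 0.446433°; total 9.4464333
  W → negative
Point 4:
  Lat: 37.3488′ = 0.622480°; total 15.6224800
  S ⇒ negate
  Lon: 21.854′ = 0.364233°; total 33.3642333
  hemisphere W, so the sign is −
Point 5:
  Latitude: 23.8781′ = 0.397968°; total 44.3979683
  hemisphere S, so the sign is −
  λ: 11.1′ = 0.185000°; total 62.1850000
  E ⇒ keep positive

1. 70.742333, 137.328633
2. -31.311102, -77.112333
3. -57.389833, -9.446433
4. -15.622480, -33.364233
5. -44.397968, 62.185000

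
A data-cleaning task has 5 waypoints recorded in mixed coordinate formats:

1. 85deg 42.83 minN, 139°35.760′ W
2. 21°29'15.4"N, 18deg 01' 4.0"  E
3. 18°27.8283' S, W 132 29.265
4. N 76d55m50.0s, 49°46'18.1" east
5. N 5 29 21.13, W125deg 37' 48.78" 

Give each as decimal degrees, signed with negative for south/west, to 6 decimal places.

Point 1:
  φ: 42.83′ = 0.713833°; total 85.7138333
  N → positive
  Lon: 139 + 35.76/60 = 139.5960000
  hemisphere W, so the sign is −
Point 2:
  Latitude: 29′ + 15.4″ = 29.25667′; 21 + 29.25667/60 = 21.4876111
  N ⇒ keep positive
  Longitude: 18° + 1/60 + 4/3600 = 18 + 0.016667 + 0.001111 = 18.0177778
  E ⇒ keep positive
Point 3:
  φ: 27.8283′ = 0.463805°; total 18.4638050
  S → negative
  Longitude: 29.265′ = 0.487750°; total 132.4877500
  W → negative
Point 4:
  Latitude: 76 + 55/60 + 50/3600 = 76.9305556
  N → positive
  λ: 49° + 46/60 + 18.1/3600 = 49 + 0.766667 + 0.005028 = 49.7716944
  E → positive
Point 5:
  Latitude: 29′ + 21.13″ = 29.35217′; 5 + 29.35217/60 = 5.4892028
  N → positive
  Longitude: 125 + 37/60 + 48.78/3600 = 125.6302167
  hemisphere W, so the sign is −

1. 85.713833, -139.596000
2. 21.487611, 18.017778
3. -18.463805, -132.487750
4. 76.930556, 49.771694
5. 5.489203, -125.630217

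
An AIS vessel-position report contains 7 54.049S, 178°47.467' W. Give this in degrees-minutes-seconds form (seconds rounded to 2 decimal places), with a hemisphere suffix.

7°54′2.94″ S, 178°47′28.02″ W

φ: 54.04900′ → 54′ and 0.04900 × 60 = 2.9400″
Lon: fractional minutes 0.46700 × 60 = 28.0200″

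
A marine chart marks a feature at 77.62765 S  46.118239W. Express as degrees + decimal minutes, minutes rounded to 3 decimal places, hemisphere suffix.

77° 37.659′ S, 46° 7.094′ W

Lat: 77° + 0.627650 × 60 = 77° 37.65900′
Longitude: 46° + 0.118239 × 60 = 46° 7.09434′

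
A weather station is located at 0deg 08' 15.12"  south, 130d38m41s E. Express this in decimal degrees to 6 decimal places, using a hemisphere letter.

Lat: 0° + 8/60 + 15.12/3600 = 0 + 0.133333 + 0.004200 = 0.1375333
Longitude: 130 + 38/60 + 41/3600 = 130.6447222

0.137533° S, 130.644722° E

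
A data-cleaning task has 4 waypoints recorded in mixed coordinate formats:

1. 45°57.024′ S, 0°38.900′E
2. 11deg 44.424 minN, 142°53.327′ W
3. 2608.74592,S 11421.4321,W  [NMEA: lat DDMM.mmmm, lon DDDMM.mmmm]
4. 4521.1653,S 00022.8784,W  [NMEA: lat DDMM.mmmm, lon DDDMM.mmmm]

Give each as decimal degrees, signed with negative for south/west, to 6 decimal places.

1. -45.950400, 0.648333
2. 11.740400, -142.888783
3. -26.145765, -114.357202
4. -45.352755, -0.381307

Point 1:
  φ: 45 + 57.024/60 = 45.9504000
  hemisphere S, so the sign is −
  Longitude: 38.9′ = 0.648333°; total 0.6483333
  E ⇒ keep positive
Point 2:
  Latitude: 11 + 44.424/60 = 11.7404000
  N → positive
  λ: 142 + 53.327/60 = 142.8887833
  W → negative
Point 3:
  φ: split at 2 digits → 26° and 8.74592′; 26 + 8.74592/60 = 26.1457653
  S ⇒ negate
  Lon: split at 3 digits → 114° and 21.4321′; 114 + 21.4321/60 = 114.3572017
  W ⇒ negate
Point 4:
  Lat: degrees = first 2 digits = 45, minutes = 21.1653; 45 + 21.1653/60 = 45.3527550
  S → negative
  Lon: split at 3 digits → 000° and 22.8784′; 0 + 22.8784/60 = 0.3813067
  W ⇒ negate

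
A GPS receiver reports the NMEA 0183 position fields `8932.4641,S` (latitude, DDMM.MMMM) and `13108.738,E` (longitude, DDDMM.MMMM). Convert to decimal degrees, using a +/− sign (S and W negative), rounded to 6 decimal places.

-89.541068, 131.145633

Lat: degrees = first 2 digits = 89, minutes = 32.4641; 89 + 32.4641/60 = 89.5410683
S ⇒ negate
λ: split at 3 digits → 131° and 8.738′; 131 + 8.738/60 = 131.1456333
E → positive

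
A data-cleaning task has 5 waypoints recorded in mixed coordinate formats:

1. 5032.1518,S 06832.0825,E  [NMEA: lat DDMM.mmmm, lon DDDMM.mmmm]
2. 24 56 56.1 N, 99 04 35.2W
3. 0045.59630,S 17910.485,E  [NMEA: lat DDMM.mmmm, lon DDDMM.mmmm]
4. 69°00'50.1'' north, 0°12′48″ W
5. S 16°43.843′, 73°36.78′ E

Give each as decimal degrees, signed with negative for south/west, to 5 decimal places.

1. -50.53586, 68.53471
2. 24.94892, -99.07644
3. -0.75994, 179.17475
4. 69.01392, -0.21333
5. -16.73072, 73.61300

Point 1:
  Lat: degrees = first 2 digits = 50, minutes = 32.1518; 50 + 32.1518/60 = 50.535863
  S → negative
  Longitude: degrees = first 3 digits = 68, minutes = 32.0825; 68 + 32.0825/60 = 68.534708
  E → positive
Point 2:
  φ: 56′ + 56.1″ = 56.93500′; 24 + 56.93500/60 = 24.948917
  N ⇒ keep positive
  λ: 4′ + 35.2″ = 4.58667′; 99 + 4.58667/60 = 99.076444
  hemisphere W, so the sign is −
Point 3:
  Latitude: degrees = first 2 digits = 0, minutes = 45.5963; 0 + 45.5963/60 = 0.759938
  hemisphere S, so the sign is −
  Lon: degrees = first 3 digits = 179, minutes = 10.485; 179 + 10.485/60 = 179.174750
  E → positive
Point 4:
  φ: 0′ + 50.1″ = 0.83500′; 69 + 0.83500/60 = 69.013917
  N → positive
  Lon: 12′ + 48″ = 12.80000′; 0 + 12.80000/60 = 0.213333
  W → negative
Point 5:
  Lat: 43.843′ = 0.730717°; total 16.730717
  hemisphere S, so the sign is −
  Longitude: 36.78′ = 0.613000°; total 73.613000
  E ⇒ keep positive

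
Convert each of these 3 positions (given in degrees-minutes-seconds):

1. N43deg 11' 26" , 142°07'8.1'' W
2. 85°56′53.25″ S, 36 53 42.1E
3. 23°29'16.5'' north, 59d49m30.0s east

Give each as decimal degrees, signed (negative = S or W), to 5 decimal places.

Point 1:
  Lat: 11′ + 26″ = 11.43333′; 43 + 11.43333/60 = 43.190556
  N ⇒ keep positive
  λ: 142° + 7/60 + 8.1/3600 = 142 + 0.116667 + 0.002250 = 142.118917
  W → negative
Point 2:
  φ: 85° + 56/60 + 53.25/3600 = 85 + 0.933333 + 0.014792 = 85.948125
  S → negative
  λ: 36 + 53/60 + 42.1/3600 = 36.895028
  E → positive
Point 3:
  φ: 23° + 29/60 + 16.5/3600 = 23 + 0.483333 + 0.004583 = 23.487917
  N → positive
  Lon: 59 + 49/60 + 30/3600 = 59.825000
  E → positive

1. 43.19056, -142.11892
2. -85.94813, 36.89503
3. 23.48792, 59.82500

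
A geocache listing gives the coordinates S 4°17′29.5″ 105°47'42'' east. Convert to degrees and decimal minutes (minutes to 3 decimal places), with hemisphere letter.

Lat: seconds/60 = 0.49167; minutes = 17 + 0.49167 = 17.49167
λ: seconds/60 = 0.70000; minutes = 47 + 0.70000 = 47.70000

4° 17.492′ S, 105° 47.700′ E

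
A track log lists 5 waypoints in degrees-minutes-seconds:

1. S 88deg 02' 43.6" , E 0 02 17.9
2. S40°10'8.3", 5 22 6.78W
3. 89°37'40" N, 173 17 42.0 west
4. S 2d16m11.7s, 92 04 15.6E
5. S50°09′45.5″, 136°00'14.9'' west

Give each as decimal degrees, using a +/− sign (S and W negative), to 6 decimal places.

1. -88.045444, 0.038306
2. -40.168972, -5.368550
3. 89.627778, -173.295000
4. -2.269917, 92.071000
5. -50.162639, -136.004139

Point 1:
  Latitude: 2′ + 43.6″ = 2.72667′; 88 + 2.72667/60 = 88.0454444
  hemisphere S, so the sign is −
  Longitude: 2′ + 17.9″ = 2.29833′; 0 + 2.29833/60 = 0.0383056
  E ⇒ keep positive
Point 2:
  φ: 40° + 10/60 + 8.3/3600 = 40 + 0.166667 + 0.002306 = 40.1689722
  S ⇒ negate
  Longitude: 5° + 22/60 + 6.78/3600 = 5 + 0.366667 + 0.001883 = 5.3685500
  W ⇒ negate
Point 3:
  Lat: 37′ + 40″ = 37.66667′; 89 + 37.66667/60 = 89.6277778
  N → positive
  Longitude: 173° + 17/60 + 42/3600 = 173 + 0.283333 + 0.011667 = 173.2950000
  W ⇒ negate
Point 4:
  φ: 2 + 16/60 + 11.7/3600 = 2.2699167
  S ⇒ negate
  λ: 92° + 4/60 + 15.6/3600 = 92 + 0.066667 + 0.004333 = 92.0710000
  E ⇒ keep positive
Point 5:
  φ: 50 + 9/60 + 45.5/3600 = 50.1626389
  S ⇒ negate
  λ: 136 + 0/60 + 14.9/3600 = 136.0041389
  W → negative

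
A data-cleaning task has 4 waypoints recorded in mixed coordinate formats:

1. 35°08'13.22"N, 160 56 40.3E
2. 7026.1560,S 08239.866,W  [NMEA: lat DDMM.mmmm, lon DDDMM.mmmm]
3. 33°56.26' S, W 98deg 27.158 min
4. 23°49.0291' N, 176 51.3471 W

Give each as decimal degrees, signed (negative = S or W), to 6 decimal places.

Point 1:
  φ: 35° + 8/60 + 13.22/3600 = 35 + 0.133333 + 0.003672 = 35.1370056
  N ⇒ keep positive
  Longitude: 56′ + 40.3″ = 56.67167′; 160 + 56.67167/60 = 160.9445278
  E ⇒ keep positive
Point 2:
  Latitude: split at 2 digits → 70° and 26.156′; 70 + 26.156/60 = 70.4359333
  hemisphere S, so the sign is −
  Lon: split at 3 digits → 082° and 39.866′; 82 + 39.866/60 = 82.6644333
  W → negative
Point 3:
  Latitude: 33 + 56.26/60 = 33.9376667
  S → negative
  Longitude: 98 + 27.158/60 = 98.4526333
  W ⇒ negate
Point 4:
  φ: 49.0291′ = 0.817152°; total 23.8171517
  N → positive
  Lon: 176 + 51.3471/60 = 176.8557850
  W ⇒ negate

1. 35.137006, 160.944528
2. -70.435933, -82.664433
3. -33.937667, -98.452633
4. 23.817152, -176.855785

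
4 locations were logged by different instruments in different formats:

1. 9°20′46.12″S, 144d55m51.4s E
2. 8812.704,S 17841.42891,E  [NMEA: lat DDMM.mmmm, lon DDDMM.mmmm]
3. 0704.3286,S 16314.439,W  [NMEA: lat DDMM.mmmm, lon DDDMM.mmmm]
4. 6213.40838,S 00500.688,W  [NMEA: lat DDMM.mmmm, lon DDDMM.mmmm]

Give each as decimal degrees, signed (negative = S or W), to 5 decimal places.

Point 1:
  Latitude: 9° + 20/60 + 46.12/3600 = 9 + 0.333333 + 0.012811 = 9.346144
  S → negative
  Longitude: 144° + 55/60 + 51.4/3600 = 144 + 0.916667 + 0.014278 = 144.930944
  E → positive
Point 2:
  Lat: degrees = first 2 digits = 88, minutes = 12.704; 88 + 12.704/60 = 88.211733
  S ⇒ negate
  Longitude: degrees = first 3 digits = 178, minutes = 41.42891; 178 + 41.42891/60 = 178.690482
  E → positive
Point 3:
  Lat: split at 2 digits → 07° and 4.3286′; 7 + 4.3286/60 = 7.072143
  S → negative
  Lon: degrees = first 3 digits = 163, minutes = 14.439; 163 + 14.439/60 = 163.240650
  W → negative
Point 4:
  Latitude: split at 2 digits → 62° and 13.40838′; 62 + 13.40838/60 = 62.223473
  S ⇒ negate
  Lon: degrees = first 3 digits = 5, minutes = 0.688; 5 + 0.688/60 = 5.011467
  W ⇒ negate

1. -9.34614, 144.93094
2. -88.21173, 178.69048
3. -7.07214, -163.24065
4. -62.22347, -5.01147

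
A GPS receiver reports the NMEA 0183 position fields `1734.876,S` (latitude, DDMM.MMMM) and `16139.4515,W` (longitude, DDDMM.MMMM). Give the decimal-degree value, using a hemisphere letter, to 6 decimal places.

Lat: split at 2 digits → 17° and 34.876′; 17 + 34.876/60 = 17.5812667
λ: split at 3 digits → 161° and 39.4515′; 161 + 39.4515/60 = 161.6575250

17.581267° S, 161.657525° W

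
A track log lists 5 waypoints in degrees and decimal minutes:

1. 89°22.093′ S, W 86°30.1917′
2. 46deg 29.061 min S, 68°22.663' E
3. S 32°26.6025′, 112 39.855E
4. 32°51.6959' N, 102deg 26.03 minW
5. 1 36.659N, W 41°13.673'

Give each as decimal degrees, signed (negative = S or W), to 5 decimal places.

1. -89.36822, -86.50320
2. -46.48435, 68.37772
3. -32.44338, 112.66425
4. 32.86160, -102.43383
5. 1.61098, -41.22788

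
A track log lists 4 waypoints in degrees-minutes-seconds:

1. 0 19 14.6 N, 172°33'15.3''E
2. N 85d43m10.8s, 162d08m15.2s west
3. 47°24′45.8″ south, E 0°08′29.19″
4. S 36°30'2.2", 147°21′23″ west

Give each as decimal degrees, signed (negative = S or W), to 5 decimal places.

Point 1:
  φ: 19′ + 14.6″ = 19.24333′; 0 + 19.24333/60 = 0.320722
  N ⇒ keep positive
  λ: 33′ + 15.3″ = 33.25500′; 172 + 33.25500/60 = 172.554250
  E → positive
Point 2:
  φ: 43′ + 10.8″ = 43.18000′; 85 + 43.18000/60 = 85.719667
  N → positive
  λ: 162 + 8/60 + 15.2/3600 = 162.137556
  W ⇒ negate
Point 3:
  Lat: 47 + 24/60 + 45.8/3600 = 47.412722
  S → negative
  λ: 0 + 8/60 + 29.19/3600 = 0.141442
  E → positive
Point 4:
  Lat: 36 + 30/60 + 2.2/3600 = 36.500611
  S → negative
  Longitude: 21′ + 23″ = 21.38333′; 147 + 21.38333/60 = 147.356389
  hemisphere W, so the sign is −

1. 0.32072, 172.55425
2. 85.71967, -162.13756
3. -47.41272, 0.14144
4. -36.50061, -147.35639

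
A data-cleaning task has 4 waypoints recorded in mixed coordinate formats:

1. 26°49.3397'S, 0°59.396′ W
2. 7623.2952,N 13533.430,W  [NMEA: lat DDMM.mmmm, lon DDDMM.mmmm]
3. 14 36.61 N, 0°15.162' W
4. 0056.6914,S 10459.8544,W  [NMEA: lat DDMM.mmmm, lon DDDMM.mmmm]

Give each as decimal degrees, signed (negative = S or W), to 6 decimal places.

Point 1:
  Latitude: 26 + 49.3397/60 = 26.8223283
  S → negative
  Lon: 0 + 59.396/60 = 0.9899333
  W ⇒ negate
Point 2:
  Latitude: split at 2 digits → 76° and 23.2952′; 76 + 23.2952/60 = 76.3882533
  N ⇒ keep positive
  Longitude: degrees = first 3 digits = 135, minutes = 33.43; 135 + 33.43/60 = 135.5571667
  W → negative
Point 3:
  Lat: 36.61′ = 0.610167°; total 14.6101667
  N ⇒ keep positive
  Longitude: 15.162′ = 0.252700°; total 0.2527000
  W → negative
Point 4:
  φ: degrees = first 2 digits = 0, minutes = 56.6914; 0 + 56.6914/60 = 0.9448567
  hemisphere S, so the sign is −
  Lon: degrees = first 3 digits = 104, minutes = 59.8544; 104 + 59.8544/60 = 104.9975733
  hemisphere W, so the sign is −

1. -26.822328, -0.989933
2. 76.388253, -135.557167
3. 14.610167, -0.252700
4. -0.944857, -104.997573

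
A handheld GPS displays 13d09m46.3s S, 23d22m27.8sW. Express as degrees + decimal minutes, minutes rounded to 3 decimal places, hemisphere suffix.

Latitude: 9 + 46.3/60 = 9.77167′
λ: 22 + 27.8/60 = 22.46333′

13° 9.772′ S, 23° 22.463′ W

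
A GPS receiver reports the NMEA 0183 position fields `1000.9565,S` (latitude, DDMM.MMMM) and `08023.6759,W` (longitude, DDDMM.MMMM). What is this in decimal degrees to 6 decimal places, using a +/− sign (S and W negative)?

Lat: degrees = first 2 digits = 10, minutes = 0.9565; 10 + 0.9565/60 = 10.0159417
hemisphere S, so the sign is −
Longitude: split at 3 digits → 080° and 23.6759′; 80 + 23.6759/60 = 80.3945983
hemisphere W, so the sign is −

-10.015942, -80.394598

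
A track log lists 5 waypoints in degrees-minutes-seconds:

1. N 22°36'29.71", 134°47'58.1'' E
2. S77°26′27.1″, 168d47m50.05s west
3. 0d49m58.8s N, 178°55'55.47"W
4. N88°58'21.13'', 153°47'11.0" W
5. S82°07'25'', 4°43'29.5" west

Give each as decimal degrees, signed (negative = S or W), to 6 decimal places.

Point 1:
  Latitude: 36′ + 29.71″ = 36.49517′; 22 + 36.49517/60 = 22.6082528
  N ⇒ keep positive
  λ: 134 + 47/60 + 58.1/3600 = 134.7994722
  E → positive
Point 2:
  Lat: 77° + 26/60 + 27.1/3600 = 77 + 0.433333 + 0.007528 = 77.4408611
  hemisphere S, so the sign is −
  λ: 47′ + 50.05″ = 47.83417′; 168 + 47.83417/60 = 168.7972361
  W → negative
Point 3:
  Lat: 0° + 49/60 + 58.8/3600 = 0 + 0.816667 + 0.016333 = 0.8330000
  N ⇒ keep positive
  λ: 178 + 55/60 + 55.47/3600 = 178.9320750
  W ⇒ negate
Point 4:
  Lat: 88° + 58/60 + 21.13/3600 = 88 + 0.966667 + 0.005869 = 88.9725361
  N → positive
  Lon: 153 + 47/60 + 11/3600 = 153.7863889
  W → negative
Point 5:
  Latitude: 82° + 7/60 + 25/3600 = 82 + 0.116667 + 0.006944 = 82.1236111
  S → negative
  λ: 43′ + 29.5″ = 43.49167′; 4 + 43.49167/60 = 4.7248611
  W ⇒ negate

1. 22.608253, 134.799472
2. -77.440861, -168.797236
3. 0.833000, -178.932075
4. 88.972536, -153.786389
5. -82.123611, -4.724861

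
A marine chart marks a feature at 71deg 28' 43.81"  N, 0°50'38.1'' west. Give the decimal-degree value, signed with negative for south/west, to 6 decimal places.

71.478836, -0.843917

Lat: 28′ + 43.81″ = 28.73017′; 71 + 28.73017/60 = 71.4788361
N ⇒ keep positive
λ: 0 + 50/60 + 38.1/3600 = 0.8439167
W → negative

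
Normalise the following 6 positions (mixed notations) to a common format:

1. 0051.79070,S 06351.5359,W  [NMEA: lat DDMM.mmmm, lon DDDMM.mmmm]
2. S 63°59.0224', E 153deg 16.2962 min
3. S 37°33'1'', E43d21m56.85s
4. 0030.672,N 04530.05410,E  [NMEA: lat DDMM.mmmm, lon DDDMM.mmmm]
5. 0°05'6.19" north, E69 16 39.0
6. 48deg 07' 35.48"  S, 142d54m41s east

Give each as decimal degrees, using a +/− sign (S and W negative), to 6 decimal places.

1. -0.863178, -63.858932
2. -63.983707, 153.271603
3. -37.550278, 43.365792
4. 0.511200, 45.500902
5. 0.085053, 69.277500
6. -48.126522, 142.911389

Point 1:
  φ: degrees = first 2 digits = 0, minutes = 51.7907; 0 + 51.7907/60 = 0.8631783
  S ⇒ negate
  Lon: degrees = first 3 digits = 63, minutes = 51.5359; 63 + 51.5359/60 = 63.8589317
  W → negative
Point 2:
  φ: 63 + 59.0224/60 = 63.9837067
  hemisphere S, so the sign is −
  Longitude: 153 + 16.2962/60 = 153.2716033
  E → positive
Point 3:
  φ: 37° + 33/60 + 1/3600 = 37 + 0.550000 + 0.000278 = 37.5502778
  hemisphere S, so the sign is −
  Longitude: 43° + 21/60 + 56.85/3600 = 43 + 0.350000 + 0.015792 = 43.3657917
  E ⇒ keep positive
Point 4:
  φ: degrees = first 2 digits = 0, minutes = 30.672; 0 + 30.672/60 = 0.5112000
  N ⇒ keep positive
  λ: degrees = first 3 digits = 45, minutes = 30.0541; 45 + 30.0541/60 = 45.5009017
  E → positive
Point 5:
  φ: 0° + 5/60 + 6.19/3600 = 0 + 0.083333 + 0.001719 = 0.0850528
  N → positive
  Longitude: 69° + 16/60 + 39/3600 = 69 + 0.266667 + 0.010833 = 69.2775000
  E ⇒ keep positive
Point 6:
  Lat: 48 + 7/60 + 35.48/3600 = 48.1265222
  S ⇒ negate
  Longitude: 142 + 54/60 + 41/3600 = 142.9113889
  E → positive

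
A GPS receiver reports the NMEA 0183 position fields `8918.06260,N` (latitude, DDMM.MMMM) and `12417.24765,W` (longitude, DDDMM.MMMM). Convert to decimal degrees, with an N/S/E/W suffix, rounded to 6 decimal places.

Lat: degrees = first 2 digits = 89, minutes = 18.0626; 89 + 18.0626/60 = 89.3010433
Longitude: split at 3 digits → 124° and 17.24765′; 124 + 17.24765/60 = 124.2874608

89.301043° N, 124.287461° W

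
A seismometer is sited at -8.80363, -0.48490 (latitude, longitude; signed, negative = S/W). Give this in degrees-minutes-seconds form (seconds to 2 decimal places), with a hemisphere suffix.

8°48′13.07″ S, 0°29′5.64″ W

Latitude is negative → S; |value| = 8.803630
Latitude: whole degrees 8; 48.21780′ → 48′ and 13.0680″
Longitude is negative → W; |value| = 0.484900
Lon: whole degrees 0; 29.09400′ → 29′ and 5.6400″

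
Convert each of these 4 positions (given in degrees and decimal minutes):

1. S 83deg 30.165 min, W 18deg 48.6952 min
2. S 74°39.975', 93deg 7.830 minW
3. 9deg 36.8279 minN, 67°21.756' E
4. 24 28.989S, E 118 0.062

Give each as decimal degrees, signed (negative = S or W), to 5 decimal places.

Point 1:
  Lat: 30.165′ = 0.502750°; total 83.502750
  S ⇒ negate
  λ: 18 + 48.6952/60 = 18.811587
  W → negative
Point 2:
  Latitude: 39.975′ = 0.666250°; total 74.666250
  S ⇒ negate
  Longitude: 7.83′ = 0.130500°; total 93.130500
  W → negative
Point 3:
  Latitude: 36.8279′ = 0.613798°; total 9.613798
  N ⇒ keep positive
  Longitude: 21.756′ = 0.362600°; total 67.362600
  E → positive
Point 4:
  φ: 28.989′ = 0.483150°; total 24.483150
  S ⇒ negate
  Longitude: 0.062′ = 0.001033°; total 118.001033
  E → positive

1. -83.50275, -18.81159
2. -74.66625, -93.13050
3. 9.61380, 67.36260
4. -24.48315, 118.00103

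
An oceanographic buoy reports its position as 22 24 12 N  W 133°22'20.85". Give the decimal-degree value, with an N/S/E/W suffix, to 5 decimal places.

22.40333° N, 133.37246° W

Lat: 22° + 24/60 + 12/3600 = 22 + 0.400000 + 0.003333 = 22.403333
Longitude: 133° + 22/60 + 20.85/3600 = 133 + 0.366667 + 0.005792 = 133.372458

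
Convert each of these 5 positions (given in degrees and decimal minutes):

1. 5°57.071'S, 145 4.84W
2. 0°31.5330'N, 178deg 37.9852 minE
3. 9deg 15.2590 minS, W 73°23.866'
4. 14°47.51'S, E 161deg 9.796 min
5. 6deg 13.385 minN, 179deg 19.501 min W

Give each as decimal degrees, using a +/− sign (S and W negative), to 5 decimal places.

Point 1:
  Lat: 57.071′ = 0.951183°; total 5.951183
  S ⇒ negate
  λ: 4.84′ = 0.080667°; total 145.080667
  W → negative
Point 2:
  φ: 0 + 31.533/60 = 0.525550
  N ⇒ keep positive
  Lon: 37.9852′ = 0.633087°; total 178.633087
  E ⇒ keep positive
Point 3:
  Lat: 9 + 15.259/60 = 9.254317
  hemisphere S, so the sign is −
  λ: 23.866′ = 0.397767°; total 73.397767
  hemisphere W, so the sign is −
Point 4:
  φ: 47.51′ = 0.791833°; total 14.791833
  hemisphere S, so the sign is −
  λ: 9.796′ = 0.163267°; total 161.163267
  E → positive
Point 5:
  Lat: 13.385′ = 0.223083°; total 6.223083
  N ⇒ keep positive
  Longitude: 179 + 19.501/60 = 179.325017
  W → negative

1. -5.95118, -145.08067
2. 0.52555, 178.63309
3. -9.25432, -73.39777
4. -14.79183, 161.16327
5. 6.22308, -179.32502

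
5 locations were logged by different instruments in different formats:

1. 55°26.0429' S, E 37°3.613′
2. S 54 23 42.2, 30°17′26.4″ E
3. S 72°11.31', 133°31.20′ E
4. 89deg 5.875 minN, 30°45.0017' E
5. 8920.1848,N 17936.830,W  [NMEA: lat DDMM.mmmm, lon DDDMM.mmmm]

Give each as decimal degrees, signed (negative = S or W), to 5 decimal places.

1. -55.43405, 37.06022
2. -54.39506, 30.29067
3. -72.18850, 133.52000
4. 89.09792, 30.75003
5. 89.33641, -179.61383

Point 1:
  Lat: 26.0429′ = 0.434048°; total 55.434048
  hemisphere S, so the sign is −
  Lon: 3.613′ = 0.060217°; total 37.060217
  E → positive
Point 2:
  Lat: 54 + 23/60 + 42.2/3600 = 54.395056
  S → negative
  Longitude: 30° + 17/60 + 26.4/3600 = 30 + 0.283333 + 0.007333 = 30.290667
  E → positive
Point 3:
  Latitude: 72 + 11.31/60 = 72.188500
  S ⇒ negate
  Longitude: 133 + 31.2/60 = 133.520000
  E → positive
Point 4:
  Lat: 89 + 5.875/60 = 89.097917
  N → positive
  Longitude: 45.0017′ = 0.750028°; total 30.750028
  E → positive
Point 5:
  Lat: split at 2 digits → 89° and 20.1848′; 89 + 20.1848/60 = 89.336413
  N ⇒ keep positive
  Lon: degrees = first 3 digits = 179, minutes = 36.83; 179 + 36.83/60 = 179.613833
  W ⇒ negate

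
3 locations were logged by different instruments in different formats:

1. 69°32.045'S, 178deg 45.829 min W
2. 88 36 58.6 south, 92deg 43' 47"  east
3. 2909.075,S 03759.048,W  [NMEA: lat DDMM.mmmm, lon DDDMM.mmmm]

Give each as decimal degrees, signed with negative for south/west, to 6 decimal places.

1. -69.534083, -178.763817
2. -88.616278, 92.729722
3. -29.151250, -37.984133

Point 1:
  φ: 69 + 32.045/60 = 69.5340833
  S → negative
  λ: 178 + 45.829/60 = 178.7638167
  W ⇒ negate
Point 2:
  φ: 36′ + 58.6″ = 36.97667′; 88 + 36.97667/60 = 88.6162778
  S → negative
  λ: 43′ + 47″ = 43.78333′; 92 + 43.78333/60 = 92.7297222
  E ⇒ keep positive
Point 3:
  Latitude: degrees = first 2 digits = 29, minutes = 9.075; 29 + 9.075/60 = 29.1512500
  S → negative
  λ: split at 3 digits → 037° and 59.048′; 37 + 59.048/60 = 37.9841333
  W ⇒ negate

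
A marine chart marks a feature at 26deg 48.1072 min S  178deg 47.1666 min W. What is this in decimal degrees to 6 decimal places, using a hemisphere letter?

Lat: 48.1072′ = 0.801787°; total 26.8017867
Longitude: 178 + 47.1666/60 = 178.7861100

26.801787° S, 178.786110° W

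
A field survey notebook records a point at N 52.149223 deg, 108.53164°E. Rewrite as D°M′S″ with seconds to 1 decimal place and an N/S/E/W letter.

Latitude: 0.149223 × 60 = 8.95338′ → 8′, remainder × 60 = 57.203″
λ: 0.531640° → 31.89840′; 0.89840 × 60 = 53.904″

52°08′57.2″ N, 108°31′53.9″ E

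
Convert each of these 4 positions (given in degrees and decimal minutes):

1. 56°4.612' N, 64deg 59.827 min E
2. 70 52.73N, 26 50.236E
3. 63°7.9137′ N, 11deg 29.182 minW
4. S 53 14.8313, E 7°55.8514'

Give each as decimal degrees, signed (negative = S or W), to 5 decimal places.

1. 56.07687, 64.99712
2. 70.87883, 26.83727
3. 63.13190, -11.48637
4. -53.24719, 7.93086

Point 1:
  Latitude: 4.612′ = 0.076867°; total 56.076867
  N ⇒ keep positive
  λ: 64 + 59.827/60 = 64.997117
  E → positive
Point 2:
  φ: 52.73′ = 0.878833°; total 70.878833
  N ⇒ keep positive
  Lon: 26 + 50.236/60 = 26.837267
  E ⇒ keep positive
Point 3:
  Latitude: 7.9137′ = 0.131895°; total 63.131895
  N → positive
  Lon: 29.182′ = 0.486367°; total 11.486367
  W → negative
Point 4:
  Latitude: 14.8313′ = 0.247188°; total 53.247188
  S → negative
  λ: 55.8514′ = 0.930857°; total 7.930857
  E ⇒ keep positive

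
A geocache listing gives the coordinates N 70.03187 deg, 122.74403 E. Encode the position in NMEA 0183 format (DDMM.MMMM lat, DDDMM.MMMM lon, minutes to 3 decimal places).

7001.912,N / 12244.642,E

φ: 70° + 0.031870 × 60 = 70° 1.91220′
λ: 122° + 0.744030 × 60 = 122° 44.64180′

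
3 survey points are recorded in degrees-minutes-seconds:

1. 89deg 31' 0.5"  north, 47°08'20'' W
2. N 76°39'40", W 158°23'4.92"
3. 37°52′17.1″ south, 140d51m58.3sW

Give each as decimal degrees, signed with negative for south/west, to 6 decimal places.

Point 1:
  φ: 31′ + 0.5″ = 31.00833′; 89 + 31.00833/60 = 89.5168056
  N ⇒ keep positive
  Longitude: 47 + 8/60 + 20/3600 = 47.1388889
  W ⇒ negate
Point 2:
  φ: 76° + 39/60 + 40/3600 = 76 + 0.650000 + 0.011111 = 76.6611111
  N ⇒ keep positive
  Longitude: 158° + 23/60 + 4.92/3600 = 158 + 0.383333 + 0.001367 = 158.3847000
  W → negative
Point 3:
  Latitude: 37° + 52/60 + 17.1/3600 = 37 + 0.866667 + 0.004750 = 37.8714167
  S ⇒ negate
  Lon: 140° + 51/60 + 58.3/3600 = 140 + 0.850000 + 0.016194 = 140.8661944
  hemisphere W, so the sign is −

1. 89.516806, -47.138889
2. 76.661111, -158.384700
3. -37.871417, -140.866194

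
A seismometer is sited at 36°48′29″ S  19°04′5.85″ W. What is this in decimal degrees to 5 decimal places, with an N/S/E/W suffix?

36.80806° S, 19.06829° W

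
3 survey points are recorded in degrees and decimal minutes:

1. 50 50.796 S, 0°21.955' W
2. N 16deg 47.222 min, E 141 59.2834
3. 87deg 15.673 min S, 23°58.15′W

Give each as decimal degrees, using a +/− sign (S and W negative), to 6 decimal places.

Point 1:
  φ: 50 + 50.796/60 = 50.8466000
  S → negative
  Lon: 21.955′ = 0.365917°; total 0.3659167
  W ⇒ negate
Point 2:
  φ: 16 + 47.222/60 = 16.7870333
  N ⇒ keep positive
  Lon: 59.2834′ = 0.988057°; total 141.9880567
  E → positive
Point 3:
  φ: 15.673′ = 0.261217°; total 87.2612167
  S ⇒ negate
  Longitude: 58.15′ = 0.969167°; total 23.9691667
  W ⇒ negate

1. -50.846600, -0.365917
2. 16.787033, 141.988057
3. -87.261217, -23.969167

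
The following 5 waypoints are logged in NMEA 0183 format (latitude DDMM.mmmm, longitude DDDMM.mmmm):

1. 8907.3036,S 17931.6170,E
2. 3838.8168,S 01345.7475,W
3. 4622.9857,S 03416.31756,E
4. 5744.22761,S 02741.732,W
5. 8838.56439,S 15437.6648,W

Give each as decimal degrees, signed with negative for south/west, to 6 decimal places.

1. -89.121727, 179.526950
2. -38.646947, -13.762458
3. -46.383095, 34.271959
4. -57.737127, -27.695533
5. -88.642740, -154.627747

Point 1:
  φ: degrees = first 2 digits = 89, minutes = 7.3036; 89 + 7.3036/60 = 89.1217267
  S → negative
  Lon: degrees = first 3 digits = 179, minutes = 31.617; 179 + 31.617/60 = 179.5269500
  E → positive
Point 2:
  Latitude: degrees = first 2 digits = 38, minutes = 38.8168; 38 + 38.8168/60 = 38.6469467
  hemisphere S, so the sign is −
  λ: degrees = first 3 digits = 13, minutes = 45.7475; 13 + 45.7475/60 = 13.7624583
  hemisphere W, so the sign is −
Point 3:
  Lat: degrees = first 2 digits = 46, minutes = 22.9857; 46 + 22.9857/60 = 46.3830950
  S ⇒ negate
  Longitude: degrees = first 3 digits = 34, minutes = 16.31756; 34 + 16.31756/60 = 34.2719593
  E → positive
Point 4:
  Latitude: split at 2 digits → 57° and 44.22761′; 57 + 44.22761/60 = 57.7371268
  hemisphere S, so the sign is −
  Longitude: degrees = first 3 digits = 27, minutes = 41.732; 27 + 41.732/60 = 27.6955333
  W ⇒ negate
Point 5:
  Lat: split at 2 digits → 88° and 38.56439′; 88 + 38.56439/60 = 88.6427398
  hemisphere S, so the sign is −
  Lon: degrees = first 3 digits = 154, minutes = 37.6648; 154 + 37.6648/60 = 154.6277467
  W → negative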